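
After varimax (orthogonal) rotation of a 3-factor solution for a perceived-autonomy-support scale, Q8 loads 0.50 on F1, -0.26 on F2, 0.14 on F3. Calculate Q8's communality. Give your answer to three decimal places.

0.337

h² = 0.50² + (-0.26)² + 0.14² = 0.2500 + 0.0676 + 0.0196 = 0.3372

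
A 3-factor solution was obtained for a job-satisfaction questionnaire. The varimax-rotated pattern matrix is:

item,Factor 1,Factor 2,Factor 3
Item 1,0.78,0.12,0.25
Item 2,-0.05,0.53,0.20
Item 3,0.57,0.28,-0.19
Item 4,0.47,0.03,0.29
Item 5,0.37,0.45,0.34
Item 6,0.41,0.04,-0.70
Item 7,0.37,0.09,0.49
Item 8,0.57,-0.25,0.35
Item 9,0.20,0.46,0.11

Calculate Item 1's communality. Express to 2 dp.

h² = 0.78² + 0.12² + 0.25² = 0.6084 + 0.0144 + 0.0625 = 0.6853

0.69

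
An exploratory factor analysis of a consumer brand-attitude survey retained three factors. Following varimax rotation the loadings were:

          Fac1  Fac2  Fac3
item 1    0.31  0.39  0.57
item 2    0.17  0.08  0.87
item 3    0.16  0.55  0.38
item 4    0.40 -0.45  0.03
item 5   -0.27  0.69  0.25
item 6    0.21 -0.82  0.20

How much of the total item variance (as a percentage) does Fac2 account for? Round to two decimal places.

SS loadings for Fac2 = 0.39² + 0.08² + 0.55² + (-0.45)² + 0.69² + (-0.82)² = 1.8120
With 6 standardized items, total variance = 6. Proportion = 1.8120/6 = 0.3020 → 30.20%.

30.20%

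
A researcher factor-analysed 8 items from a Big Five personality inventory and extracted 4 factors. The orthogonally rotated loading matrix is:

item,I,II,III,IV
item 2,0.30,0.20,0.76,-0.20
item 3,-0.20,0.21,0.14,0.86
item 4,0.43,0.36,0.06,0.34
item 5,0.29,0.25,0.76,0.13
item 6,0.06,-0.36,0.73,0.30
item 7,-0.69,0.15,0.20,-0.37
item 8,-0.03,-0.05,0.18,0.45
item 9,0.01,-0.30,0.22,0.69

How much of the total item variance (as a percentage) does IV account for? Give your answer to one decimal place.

22.7%

SS loadings for IV = (-0.20)² + 0.86² + 0.34² + 0.13² + 0.30² + (-0.37)² + 0.45² + 0.69² = 1.8176
With 8 standardized items, total variance = 8. Proportion = 1.8176/8 = 0.2272 → 22.72%.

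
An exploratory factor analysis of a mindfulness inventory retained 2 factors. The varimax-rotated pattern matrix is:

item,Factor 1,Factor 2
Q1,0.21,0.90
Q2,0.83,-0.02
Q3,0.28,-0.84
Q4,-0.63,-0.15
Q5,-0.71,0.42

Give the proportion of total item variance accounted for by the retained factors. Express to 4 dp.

0.6855

Communalities: 0.8541, 0.6893, 0.7840, 0.4194, 0.6805; Σh² = 3.4273.
Total variance with 5 standardized items is 5, so the solution explains 3.4273/5 = 0.6855.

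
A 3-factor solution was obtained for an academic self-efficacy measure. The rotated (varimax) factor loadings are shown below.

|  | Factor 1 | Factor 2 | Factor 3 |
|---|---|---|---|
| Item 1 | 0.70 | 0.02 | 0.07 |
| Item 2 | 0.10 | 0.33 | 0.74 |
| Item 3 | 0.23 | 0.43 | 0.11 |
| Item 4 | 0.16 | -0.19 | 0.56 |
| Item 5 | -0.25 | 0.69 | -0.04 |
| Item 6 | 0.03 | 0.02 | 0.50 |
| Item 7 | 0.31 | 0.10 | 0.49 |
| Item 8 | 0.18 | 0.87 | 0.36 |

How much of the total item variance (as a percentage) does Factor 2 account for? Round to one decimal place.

SS loadings for Factor 2 = 0.02² + 0.33² + 0.43² + (-0.19)² + 0.69² + 0.02² + 0.10² + 0.87² = 1.5737
With 8 standardized items, total variance = 8. Proportion = 1.5737/8 = 0.1967 → 19.67%.

19.7%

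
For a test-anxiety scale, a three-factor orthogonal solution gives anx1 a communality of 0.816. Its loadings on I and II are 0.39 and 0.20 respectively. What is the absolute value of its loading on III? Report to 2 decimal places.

Under orthogonal rotation h² = Σλ², so λ_III² = h² − (0.1921) = 0.816 − 0.1921 = 0.6239.
|λ| = √0.6239 = 0.7899.

0.79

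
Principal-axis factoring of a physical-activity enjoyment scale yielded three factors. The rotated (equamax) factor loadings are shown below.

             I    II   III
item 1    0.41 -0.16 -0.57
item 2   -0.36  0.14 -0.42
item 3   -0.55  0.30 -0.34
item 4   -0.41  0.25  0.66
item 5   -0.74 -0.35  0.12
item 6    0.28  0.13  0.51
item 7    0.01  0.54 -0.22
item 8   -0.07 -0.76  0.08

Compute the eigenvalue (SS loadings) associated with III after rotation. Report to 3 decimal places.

SS loadings for III = (-0.57)² + (-0.42)² + (-0.34)² + 0.66² + 0.12² + 0.51² + (-0.22)² + 0.08² = 0.3249 + 0.1764 + 0.1156 + 0.4356 + 0.0144 + 0.2601 + 0.0484 + 0.0064 = 1.3818

1.382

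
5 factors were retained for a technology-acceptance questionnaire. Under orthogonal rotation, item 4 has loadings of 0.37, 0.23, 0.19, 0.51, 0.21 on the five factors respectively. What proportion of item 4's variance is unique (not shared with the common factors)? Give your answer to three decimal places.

0.470

h² = 0.37² + 0.23² + 0.19² + 0.51² + 0.21² = 0.1369 + 0.0529 + 0.0361 + 0.2601 + 0.0441 = 0.5301
Uniqueness u² = 1 − h² = 1 − 0.5301 = 0.4699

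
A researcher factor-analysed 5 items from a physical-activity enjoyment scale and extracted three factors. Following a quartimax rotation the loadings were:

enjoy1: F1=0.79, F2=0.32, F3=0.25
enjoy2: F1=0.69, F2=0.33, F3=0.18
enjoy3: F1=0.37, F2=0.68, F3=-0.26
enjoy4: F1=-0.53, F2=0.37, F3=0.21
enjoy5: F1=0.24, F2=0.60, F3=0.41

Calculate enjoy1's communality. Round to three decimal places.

h² = 0.79² + 0.32² + 0.25² = 0.6241 + 0.1024 + 0.0625 = 0.7890

0.789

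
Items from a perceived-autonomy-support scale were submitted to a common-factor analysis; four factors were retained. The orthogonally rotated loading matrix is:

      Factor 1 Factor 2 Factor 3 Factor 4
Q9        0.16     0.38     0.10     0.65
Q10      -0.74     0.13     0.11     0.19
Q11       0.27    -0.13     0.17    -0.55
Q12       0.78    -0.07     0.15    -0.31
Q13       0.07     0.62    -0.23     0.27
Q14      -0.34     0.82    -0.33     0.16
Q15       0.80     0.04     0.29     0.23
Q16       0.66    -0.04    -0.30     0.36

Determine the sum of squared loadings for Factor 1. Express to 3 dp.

2.451

SS loadings for Factor 1 = 0.16² + (-0.74)² + 0.27² + 0.78² + 0.07² + (-0.34)² + 0.80² + 0.66² = 0.0256 + 0.5476 + 0.0729 + 0.6084 + 0.0049 + 0.1156 + 0.6400 + 0.4356 = 2.4506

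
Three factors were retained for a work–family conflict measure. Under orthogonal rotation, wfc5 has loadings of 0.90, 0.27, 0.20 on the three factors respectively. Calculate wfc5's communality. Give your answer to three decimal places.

0.923

h² = 0.90² + 0.27² + 0.20² = 0.8100 + 0.0729 + 0.0400 = 0.9229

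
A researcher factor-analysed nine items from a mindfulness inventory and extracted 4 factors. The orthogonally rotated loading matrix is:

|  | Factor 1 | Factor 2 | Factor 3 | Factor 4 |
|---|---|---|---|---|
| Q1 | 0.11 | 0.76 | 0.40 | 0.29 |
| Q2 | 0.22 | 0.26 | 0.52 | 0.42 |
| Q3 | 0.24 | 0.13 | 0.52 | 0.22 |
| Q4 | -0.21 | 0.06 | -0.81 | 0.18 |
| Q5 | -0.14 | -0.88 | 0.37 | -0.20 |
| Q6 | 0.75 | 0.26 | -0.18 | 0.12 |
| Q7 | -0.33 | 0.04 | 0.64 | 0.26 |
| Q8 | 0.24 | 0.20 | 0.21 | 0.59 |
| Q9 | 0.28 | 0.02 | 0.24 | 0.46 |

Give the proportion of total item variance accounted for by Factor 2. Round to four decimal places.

SS loadings for Factor 2 = 0.76² + 0.26² + 0.13² + 0.06² + (-0.88)² + 0.26² + 0.04² + 0.20² + 0.02² = 1.5497
Proportion of variance = 1.5497 / 9 = 0.1722.

0.1722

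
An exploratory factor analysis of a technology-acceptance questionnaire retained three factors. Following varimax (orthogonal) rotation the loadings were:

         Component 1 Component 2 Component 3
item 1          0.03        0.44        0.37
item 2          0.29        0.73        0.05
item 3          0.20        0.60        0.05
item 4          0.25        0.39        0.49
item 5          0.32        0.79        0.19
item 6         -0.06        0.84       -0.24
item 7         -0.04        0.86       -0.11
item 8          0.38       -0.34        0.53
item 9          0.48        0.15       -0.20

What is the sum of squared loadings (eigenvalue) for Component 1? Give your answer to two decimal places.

SS loadings for Component 1 = 0.03² + 0.29² + 0.20² + 0.25² + 0.32² + (-0.06)² + (-0.04)² + 0.38² + 0.48² = 0.0009 + 0.0841 + 0.0400 + 0.0625 + 0.1024 + 0.0036 + 0.0016 + 0.1444 + 0.2304 = 0.6699

0.67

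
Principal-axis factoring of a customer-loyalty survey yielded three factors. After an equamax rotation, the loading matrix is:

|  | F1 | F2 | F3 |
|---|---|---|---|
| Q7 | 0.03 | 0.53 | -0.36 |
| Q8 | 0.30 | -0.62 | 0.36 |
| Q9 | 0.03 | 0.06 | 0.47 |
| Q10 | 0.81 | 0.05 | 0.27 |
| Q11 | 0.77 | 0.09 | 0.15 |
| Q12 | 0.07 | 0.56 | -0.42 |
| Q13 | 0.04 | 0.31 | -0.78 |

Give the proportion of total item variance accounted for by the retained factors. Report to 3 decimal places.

0.542

SS loadings by factor: 1.3473, 1.0892, 1.3603; total = 3.7968.
Total variance with 7 standardized items is 7, so the solution explains 3.7968/7 = 0.5424.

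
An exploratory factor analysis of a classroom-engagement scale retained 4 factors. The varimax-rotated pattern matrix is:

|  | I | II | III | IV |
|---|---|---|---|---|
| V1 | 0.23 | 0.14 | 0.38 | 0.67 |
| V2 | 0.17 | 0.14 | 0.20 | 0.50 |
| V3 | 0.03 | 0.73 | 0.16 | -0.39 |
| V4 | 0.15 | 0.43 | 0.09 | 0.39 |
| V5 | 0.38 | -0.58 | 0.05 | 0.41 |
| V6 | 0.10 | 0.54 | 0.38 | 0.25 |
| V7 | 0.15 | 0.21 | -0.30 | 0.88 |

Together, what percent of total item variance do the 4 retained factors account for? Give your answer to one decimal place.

SS loadings by factor: 0.2821, 1.4291, 0.4550, 2.0081; total = 4.1743.
Total variance with 7 standardized items is 7, so the solution explains 4.1743/7 = 0.5963 = 59.63%.

59.6%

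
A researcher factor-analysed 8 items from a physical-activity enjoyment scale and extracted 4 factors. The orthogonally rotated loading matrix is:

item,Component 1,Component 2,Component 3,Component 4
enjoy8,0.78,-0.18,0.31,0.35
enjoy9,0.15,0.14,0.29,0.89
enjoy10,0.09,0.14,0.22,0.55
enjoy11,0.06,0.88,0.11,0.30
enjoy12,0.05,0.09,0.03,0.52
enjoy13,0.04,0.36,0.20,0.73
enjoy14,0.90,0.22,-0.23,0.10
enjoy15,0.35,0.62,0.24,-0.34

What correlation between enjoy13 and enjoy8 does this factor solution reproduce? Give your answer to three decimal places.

r̂ = Σ λ_i·λ_j across factors = (0.04)(0.78) + (0.36)(-0.18) + (0.20)(0.31) + (0.73)(0.35)
  = +0.0312 -0.0648 +0.0620 +0.2555 = 0.2839

0.284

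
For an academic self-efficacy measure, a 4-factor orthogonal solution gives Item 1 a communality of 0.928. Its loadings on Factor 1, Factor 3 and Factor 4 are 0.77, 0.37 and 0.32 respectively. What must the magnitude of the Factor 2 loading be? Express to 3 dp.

0.310

Under orthogonal rotation h² = Σλ², so λ_Factor 2² = h² − (0.8322) = 0.928 − 0.8322 = 0.0958.
|λ| = √0.0958 = 0.3095.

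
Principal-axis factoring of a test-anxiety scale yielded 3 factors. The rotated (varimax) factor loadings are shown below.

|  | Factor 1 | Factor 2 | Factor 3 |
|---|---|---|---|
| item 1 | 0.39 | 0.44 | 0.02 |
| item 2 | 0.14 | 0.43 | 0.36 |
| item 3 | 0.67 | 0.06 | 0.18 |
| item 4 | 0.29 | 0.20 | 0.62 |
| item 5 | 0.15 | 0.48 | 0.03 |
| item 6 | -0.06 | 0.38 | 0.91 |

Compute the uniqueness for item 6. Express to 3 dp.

0.024

h² = (-0.06)² + 0.38² + 0.91² = 0.0036 + 0.1444 + 0.8281 = 0.9761
Uniqueness u² = 1 − h² = 1 − 0.9761 = 0.0239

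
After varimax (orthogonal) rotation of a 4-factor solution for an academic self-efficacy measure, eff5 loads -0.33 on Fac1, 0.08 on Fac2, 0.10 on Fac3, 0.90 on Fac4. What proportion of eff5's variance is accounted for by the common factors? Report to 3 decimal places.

0.935

h² = (-0.33)² + 0.08² + 0.10² + 0.90² = 0.1089 + 0.0064 + 0.0100 + 0.8100 = 0.9353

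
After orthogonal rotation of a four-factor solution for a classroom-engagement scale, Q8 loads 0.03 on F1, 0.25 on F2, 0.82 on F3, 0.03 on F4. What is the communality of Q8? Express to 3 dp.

0.737

h² = 0.03² + 0.25² + 0.82² + 0.03² = 0.0009 + 0.0625 + 0.6724 + 0.0009 = 0.7367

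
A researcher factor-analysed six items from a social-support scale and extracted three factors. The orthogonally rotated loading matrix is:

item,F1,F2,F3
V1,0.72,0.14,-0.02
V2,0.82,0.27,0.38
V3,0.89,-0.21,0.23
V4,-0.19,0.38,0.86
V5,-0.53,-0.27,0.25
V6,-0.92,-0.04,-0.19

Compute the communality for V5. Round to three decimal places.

h² = (-0.53)² + (-0.27)² + 0.25² = 0.2809 + 0.0729 + 0.0625 = 0.4163

0.416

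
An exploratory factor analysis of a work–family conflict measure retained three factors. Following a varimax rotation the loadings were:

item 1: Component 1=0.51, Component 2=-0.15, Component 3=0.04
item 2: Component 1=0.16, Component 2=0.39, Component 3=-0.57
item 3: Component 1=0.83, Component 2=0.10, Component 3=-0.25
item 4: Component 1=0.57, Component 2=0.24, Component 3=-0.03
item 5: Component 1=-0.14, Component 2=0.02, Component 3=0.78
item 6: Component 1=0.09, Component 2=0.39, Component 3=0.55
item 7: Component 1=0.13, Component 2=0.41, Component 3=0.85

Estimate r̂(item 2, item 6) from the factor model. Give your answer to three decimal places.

r̂ = Σ λ_i·λ_j across factors = (0.16)(0.09) + (0.39)(0.39) + (-0.57)(0.55)
  = +0.0144 +0.1521 -0.3135 = -0.1470

-0.147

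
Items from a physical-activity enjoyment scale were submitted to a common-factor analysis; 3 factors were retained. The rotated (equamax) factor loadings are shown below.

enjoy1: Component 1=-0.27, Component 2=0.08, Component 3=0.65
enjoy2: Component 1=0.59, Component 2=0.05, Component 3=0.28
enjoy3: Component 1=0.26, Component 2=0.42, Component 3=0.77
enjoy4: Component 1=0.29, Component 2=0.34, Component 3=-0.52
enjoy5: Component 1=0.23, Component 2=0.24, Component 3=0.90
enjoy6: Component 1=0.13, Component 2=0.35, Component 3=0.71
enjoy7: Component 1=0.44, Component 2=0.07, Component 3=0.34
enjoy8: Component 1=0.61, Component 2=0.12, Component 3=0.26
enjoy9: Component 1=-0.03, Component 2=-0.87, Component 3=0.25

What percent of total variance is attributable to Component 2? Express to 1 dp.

SS loadings for Component 2 = 0.08² + 0.05² + 0.42² + 0.34² + 0.24² + 0.35² + 0.07² + 0.12² + (-0.87)² = 1.2572
With 9 standardized items, total variance = 9. Proportion = 1.2572/9 = 0.1397 → 13.97%.

14.0%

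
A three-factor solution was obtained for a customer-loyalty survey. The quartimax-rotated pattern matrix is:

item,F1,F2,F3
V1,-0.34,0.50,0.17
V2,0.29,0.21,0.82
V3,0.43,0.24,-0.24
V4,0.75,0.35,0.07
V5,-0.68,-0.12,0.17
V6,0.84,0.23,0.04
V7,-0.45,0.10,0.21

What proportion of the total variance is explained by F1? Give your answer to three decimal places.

0.331

SS loadings for F1 = (-0.34)² + 0.29² + 0.43² + 0.75² + (-0.68)² + 0.84² + (-0.45)² = 2.3176
Proportion of variance = 2.3176 / 7 = 0.3311.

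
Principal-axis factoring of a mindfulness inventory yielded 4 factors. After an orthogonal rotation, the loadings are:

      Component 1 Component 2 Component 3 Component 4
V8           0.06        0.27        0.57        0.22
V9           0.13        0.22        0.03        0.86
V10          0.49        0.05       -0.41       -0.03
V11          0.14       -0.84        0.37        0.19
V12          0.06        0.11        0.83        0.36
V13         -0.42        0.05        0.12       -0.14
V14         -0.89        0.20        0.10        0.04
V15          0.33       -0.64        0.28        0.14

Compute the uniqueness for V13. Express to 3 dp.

h² = (-0.42)² + 0.05² + 0.12² + (-0.14)² = 0.1764 + 0.0025 + 0.0144 + 0.0196 = 0.2129
Uniqueness u² = 1 − h² = 1 − 0.2129 = 0.7871

0.787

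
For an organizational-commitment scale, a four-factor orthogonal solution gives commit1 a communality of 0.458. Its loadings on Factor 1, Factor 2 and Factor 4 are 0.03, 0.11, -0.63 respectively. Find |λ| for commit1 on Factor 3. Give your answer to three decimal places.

Under orthogonal rotation h² = Σλ², so λ_Factor 3² = h² − (0.4099) = 0.458 − 0.4099 = 0.0481.
|λ| = √0.0481 = 0.2193.

0.219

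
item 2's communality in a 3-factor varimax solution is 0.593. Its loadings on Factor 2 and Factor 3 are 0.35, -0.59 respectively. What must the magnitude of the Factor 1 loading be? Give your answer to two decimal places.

0.35

Under orthogonal rotation h² = Σλ², so λ_Factor 1² = h² − (0.4706) = 0.593 − 0.4706 = 0.1224.
|λ| = √0.1224 = 0.3499.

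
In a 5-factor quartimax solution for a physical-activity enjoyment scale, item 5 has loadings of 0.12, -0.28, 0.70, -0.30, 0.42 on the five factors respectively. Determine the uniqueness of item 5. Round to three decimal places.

0.151

h² = 0.12² + (-0.28)² + 0.70² + (-0.30)² + 0.42² = 0.0144 + 0.0784 + 0.4900 + 0.0900 + 0.1764 = 0.8492
Uniqueness u² = 1 − h² = 1 − 0.8492 = 0.1508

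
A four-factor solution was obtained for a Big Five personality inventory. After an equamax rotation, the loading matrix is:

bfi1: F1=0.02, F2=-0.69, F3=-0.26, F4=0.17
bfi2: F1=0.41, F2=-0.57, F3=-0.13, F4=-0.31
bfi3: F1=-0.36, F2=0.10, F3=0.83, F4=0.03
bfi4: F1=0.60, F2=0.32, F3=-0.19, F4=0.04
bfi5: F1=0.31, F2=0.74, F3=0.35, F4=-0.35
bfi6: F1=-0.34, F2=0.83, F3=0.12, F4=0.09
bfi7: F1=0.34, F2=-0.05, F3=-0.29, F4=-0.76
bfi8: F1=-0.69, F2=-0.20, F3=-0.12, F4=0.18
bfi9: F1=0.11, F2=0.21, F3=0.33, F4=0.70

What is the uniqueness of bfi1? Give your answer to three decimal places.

0.427

h² = 0.02² + (-0.69)² + (-0.26)² + 0.17² = 0.0004 + 0.4761 + 0.0676 + 0.0289 = 0.5730
Uniqueness u² = 1 − h² = 1 − 0.5730 = 0.4270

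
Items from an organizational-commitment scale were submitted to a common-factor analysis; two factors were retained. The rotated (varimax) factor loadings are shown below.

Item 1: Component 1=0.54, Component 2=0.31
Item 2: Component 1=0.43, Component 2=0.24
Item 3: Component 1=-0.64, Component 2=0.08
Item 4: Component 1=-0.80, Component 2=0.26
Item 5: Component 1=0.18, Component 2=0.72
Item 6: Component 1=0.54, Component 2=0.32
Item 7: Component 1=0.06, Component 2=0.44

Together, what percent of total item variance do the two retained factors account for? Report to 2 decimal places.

41.37%

Communalities: 0.3877, 0.2425, 0.4160, 0.7076, 0.5508, 0.3940, 0.1972; Σh² = 2.8958.
Total variance with 7 standardized items is 7, so the solution explains 2.8958/7 = 0.4137 = 41.37%.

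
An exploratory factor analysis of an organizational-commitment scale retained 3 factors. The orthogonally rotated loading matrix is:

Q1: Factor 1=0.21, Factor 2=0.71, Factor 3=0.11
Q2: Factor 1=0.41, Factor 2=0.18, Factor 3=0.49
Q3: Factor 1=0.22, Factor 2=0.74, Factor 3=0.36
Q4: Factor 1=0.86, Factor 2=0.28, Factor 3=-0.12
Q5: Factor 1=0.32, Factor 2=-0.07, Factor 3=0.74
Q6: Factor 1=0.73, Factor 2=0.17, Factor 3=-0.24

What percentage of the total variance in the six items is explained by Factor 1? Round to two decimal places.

SS loadings for Factor 1 = 0.21² + 0.41² + 0.22² + 0.86² + 0.32² + 0.73² = 1.6355
With 6 standardized items, total variance = 6. Proportion = 1.6355/6 = 0.2726 → 27.26%.

27.26%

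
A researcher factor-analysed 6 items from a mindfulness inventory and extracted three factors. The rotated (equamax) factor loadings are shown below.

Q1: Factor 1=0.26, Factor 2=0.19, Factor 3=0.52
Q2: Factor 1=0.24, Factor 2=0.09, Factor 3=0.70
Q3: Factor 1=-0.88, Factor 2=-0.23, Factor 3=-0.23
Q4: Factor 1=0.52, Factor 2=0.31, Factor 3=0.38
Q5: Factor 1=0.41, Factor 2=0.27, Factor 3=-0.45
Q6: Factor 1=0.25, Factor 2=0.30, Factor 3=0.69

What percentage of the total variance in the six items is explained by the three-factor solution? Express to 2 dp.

Communalities: 0.3741, 0.5557, 0.8802, 0.5109, 0.4435, 0.6286; Σh² = 3.3930.
Total variance with 6 standardized items is 6, so the solution explains 3.3930/6 = 0.5655 = 56.55%.

56.55%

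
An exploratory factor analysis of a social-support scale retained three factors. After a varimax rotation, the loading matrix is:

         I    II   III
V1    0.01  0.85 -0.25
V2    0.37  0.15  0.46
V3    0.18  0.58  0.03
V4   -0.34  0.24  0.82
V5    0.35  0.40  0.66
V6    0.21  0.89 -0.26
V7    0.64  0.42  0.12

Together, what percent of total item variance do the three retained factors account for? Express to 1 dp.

65.6%

Communalities: 0.7851, 0.3710, 0.3697, 0.8456, 0.7181, 0.9038, 0.6004; Σh² = 4.5937.
Total variance with 7 standardized items is 7, so the solution explains 4.5937/7 = 0.6562 = 65.62%.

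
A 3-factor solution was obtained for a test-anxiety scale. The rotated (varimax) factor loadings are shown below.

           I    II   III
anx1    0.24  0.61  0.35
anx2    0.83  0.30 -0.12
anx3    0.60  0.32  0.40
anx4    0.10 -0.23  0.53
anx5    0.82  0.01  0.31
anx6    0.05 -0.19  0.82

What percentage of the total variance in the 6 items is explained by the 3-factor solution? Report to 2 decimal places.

SS loadings by factor: 1.7914, 0.6536, 1.3463; total = 3.7913.
Total variance with 6 standardized items is 6, so the solution explains 3.7913/6 = 0.6319 = 63.19%.

63.19%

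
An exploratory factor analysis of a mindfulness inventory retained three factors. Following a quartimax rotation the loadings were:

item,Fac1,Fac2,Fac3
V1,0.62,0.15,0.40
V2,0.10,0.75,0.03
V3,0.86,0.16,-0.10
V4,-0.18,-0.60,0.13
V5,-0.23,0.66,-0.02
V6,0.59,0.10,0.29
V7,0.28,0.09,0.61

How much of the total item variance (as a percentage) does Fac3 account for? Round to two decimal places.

9.21%

SS loadings for Fac3 = 0.40² + 0.03² + (-0.10)² + 0.13² + (-0.02)² + 0.29² + 0.61² = 0.6444
With 7 standardized items, total variance = 7. Proportion = 0.6444/7 = 0.0921 → 9.21%.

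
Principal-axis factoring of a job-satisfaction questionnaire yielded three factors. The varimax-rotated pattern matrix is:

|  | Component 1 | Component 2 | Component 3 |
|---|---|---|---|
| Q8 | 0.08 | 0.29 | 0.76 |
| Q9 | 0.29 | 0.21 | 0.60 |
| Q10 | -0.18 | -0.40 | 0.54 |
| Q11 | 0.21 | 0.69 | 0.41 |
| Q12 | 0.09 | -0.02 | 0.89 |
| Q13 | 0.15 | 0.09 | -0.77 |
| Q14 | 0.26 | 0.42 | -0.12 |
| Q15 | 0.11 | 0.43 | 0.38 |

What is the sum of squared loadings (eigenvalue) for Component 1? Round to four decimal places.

0.2773

SS loadings for Component 1 = 0.08² + 0.29² + (-0.18)² + 0.21² + 0.09² + 0.15² + 0.26² + 0.11² = 0.0064 + 0.0841 + 0.0324 + 0.0441 + 0.0081 + 0.0225 + 0.0676 + 0.0121 = 0.2773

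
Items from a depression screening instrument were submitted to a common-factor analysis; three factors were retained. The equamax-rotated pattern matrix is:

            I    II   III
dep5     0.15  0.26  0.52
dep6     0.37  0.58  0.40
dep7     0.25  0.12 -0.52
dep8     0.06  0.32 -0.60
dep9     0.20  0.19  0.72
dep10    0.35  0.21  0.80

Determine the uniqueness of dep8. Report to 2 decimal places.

0.53

h² = 0.06² + 0.32² + (-0.60)² = 0.0036 + 0.1024 + 0.3600 = 0.4660
Uniqueness u² = 1 − h² = 1 − 0.4660 = 0.5340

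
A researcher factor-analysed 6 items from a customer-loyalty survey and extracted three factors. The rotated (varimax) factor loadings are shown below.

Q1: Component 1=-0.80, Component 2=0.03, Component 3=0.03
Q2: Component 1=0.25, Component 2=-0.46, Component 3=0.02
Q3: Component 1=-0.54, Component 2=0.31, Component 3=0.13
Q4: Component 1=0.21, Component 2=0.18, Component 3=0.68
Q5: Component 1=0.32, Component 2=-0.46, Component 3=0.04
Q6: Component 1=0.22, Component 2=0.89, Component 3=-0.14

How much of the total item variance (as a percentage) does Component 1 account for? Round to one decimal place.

SS loadings for Component 1 = (-0.80)² + 0.25² + (-0.54)² + 0.21² + 0.32² + 0.22² = 1.1890
With 6 standardized items, total variance = 6. Proportion = 1.1890/6 = 0.1982 → 19.82%.

19.8%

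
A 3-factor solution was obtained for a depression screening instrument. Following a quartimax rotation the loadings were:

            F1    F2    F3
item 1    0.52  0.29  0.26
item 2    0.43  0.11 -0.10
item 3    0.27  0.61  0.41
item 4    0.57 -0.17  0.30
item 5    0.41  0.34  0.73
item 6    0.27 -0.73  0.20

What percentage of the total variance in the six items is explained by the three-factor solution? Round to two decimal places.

52.47%

Communalities: 0.4221, 0.2070, 0.6131, 0.4438, 0.8166, 0.6458; Σh² = 3.1484.
Total variance with 6 standardized items is 6, so the solution explains 3.1484/6 = 0.5247 = 52.47%.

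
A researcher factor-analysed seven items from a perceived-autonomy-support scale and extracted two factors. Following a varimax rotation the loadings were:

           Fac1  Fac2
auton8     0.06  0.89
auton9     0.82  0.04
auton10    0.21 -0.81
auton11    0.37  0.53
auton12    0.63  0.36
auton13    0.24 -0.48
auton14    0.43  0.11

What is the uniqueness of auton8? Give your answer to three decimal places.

0.204

h² = 0.06² + 0.89² = 0.0036 + 0.7921 = 0.7957
Uniqueness u² = 1 − h² = 1 − 0.7957 = 0.2043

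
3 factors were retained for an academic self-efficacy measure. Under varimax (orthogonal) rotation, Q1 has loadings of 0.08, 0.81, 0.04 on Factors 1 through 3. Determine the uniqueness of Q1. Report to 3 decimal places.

h² = 0.08² + 0.81² + 0.04² = 0.0064 + 0.6561 + 0.0016 = 0.6641
Uniqueness u² = 1 − h² = 1 − 0.6641 = 0.3359

0.336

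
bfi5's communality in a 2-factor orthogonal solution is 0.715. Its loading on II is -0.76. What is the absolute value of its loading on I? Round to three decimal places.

Under orthogonal rotation h² = Σλ², so λ_I² = h² − (0.5776) = 0.715 − 0.5776 = 0.1374.
|λ| = √0.1374 = 0.3707.

0.371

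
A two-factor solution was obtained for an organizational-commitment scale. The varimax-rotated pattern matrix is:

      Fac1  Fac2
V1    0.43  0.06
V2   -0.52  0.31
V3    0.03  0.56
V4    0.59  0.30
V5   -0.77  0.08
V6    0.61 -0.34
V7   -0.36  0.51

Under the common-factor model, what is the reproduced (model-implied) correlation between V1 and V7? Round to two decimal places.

-0.12

r̂ = Σ λ_i·λ_j across factors = (0.43)(-0.36) + (0.06)(0.51)
  = -0.1548 +0.0306 = -0.1242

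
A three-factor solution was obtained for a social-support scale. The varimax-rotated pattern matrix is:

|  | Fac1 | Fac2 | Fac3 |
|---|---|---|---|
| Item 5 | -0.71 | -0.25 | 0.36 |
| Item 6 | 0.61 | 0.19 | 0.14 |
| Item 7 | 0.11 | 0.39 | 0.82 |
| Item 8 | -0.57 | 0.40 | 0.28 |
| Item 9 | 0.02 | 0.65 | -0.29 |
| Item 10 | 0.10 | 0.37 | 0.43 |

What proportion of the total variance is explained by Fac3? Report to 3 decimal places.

0.195

SS loadings for Fac3 = 0.36² + 0.14² + 0.82² + 0.28² + (-0.29)² + 0.43² = 1.1690
Proportion of variance = 1.1690 / 6 = 0.1948.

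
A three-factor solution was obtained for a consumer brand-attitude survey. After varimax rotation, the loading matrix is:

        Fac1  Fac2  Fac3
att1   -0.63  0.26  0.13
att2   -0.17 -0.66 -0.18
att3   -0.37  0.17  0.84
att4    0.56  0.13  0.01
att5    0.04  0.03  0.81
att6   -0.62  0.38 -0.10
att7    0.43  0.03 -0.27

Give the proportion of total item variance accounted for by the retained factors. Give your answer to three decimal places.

0.519

SS loadings by factor: 1.4472, 0.6952, 1.4940; total = 3.6364.
Total variance with 7 standardized items is 7, so the solution explains 3.6364/7 = 0.5195.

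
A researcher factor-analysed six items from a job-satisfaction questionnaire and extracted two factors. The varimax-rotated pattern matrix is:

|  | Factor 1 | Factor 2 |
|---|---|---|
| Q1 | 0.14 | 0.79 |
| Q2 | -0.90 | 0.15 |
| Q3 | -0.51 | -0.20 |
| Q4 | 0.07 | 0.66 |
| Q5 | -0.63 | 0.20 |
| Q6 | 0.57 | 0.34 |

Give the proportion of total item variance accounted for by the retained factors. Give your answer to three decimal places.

0.516

Communalities: 0.6437, 0.8325, 0.3001, 0.4405, 0.4369, 0.4405; Σh² = 3.0942.
Total variance with 6 standardized items is 6, so the solution explains 3.0942/6 = 0.5157.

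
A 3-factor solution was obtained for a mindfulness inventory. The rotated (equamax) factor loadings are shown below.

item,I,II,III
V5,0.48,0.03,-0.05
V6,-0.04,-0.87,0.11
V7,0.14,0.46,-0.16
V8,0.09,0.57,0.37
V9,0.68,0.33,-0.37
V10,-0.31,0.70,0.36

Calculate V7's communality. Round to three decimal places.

0.257

h² = 0.14² + 0.46² + (-0.16)² = 0.0196 + 0.2116 + 0.0256 = 0.2568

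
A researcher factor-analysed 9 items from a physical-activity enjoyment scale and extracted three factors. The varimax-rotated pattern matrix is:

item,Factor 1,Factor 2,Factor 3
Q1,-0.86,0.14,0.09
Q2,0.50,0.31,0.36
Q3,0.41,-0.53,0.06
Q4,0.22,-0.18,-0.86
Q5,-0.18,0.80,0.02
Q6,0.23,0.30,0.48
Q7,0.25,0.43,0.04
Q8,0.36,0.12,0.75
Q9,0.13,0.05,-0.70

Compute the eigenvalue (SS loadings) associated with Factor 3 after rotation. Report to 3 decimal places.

SS loadings for Factor 3 = 0.09² + 0.36² + 0.06² + (-0.86)² + 0.02² + 0.48² + 0.04² + 0.75² + (-0.70)² = 0.0081 + 0.1296 + 0.0036 + 0.7396 + 0.0004 + 0.2304 + 0.0016 + 0.5625 + 0.4900 = 2.1658

2.166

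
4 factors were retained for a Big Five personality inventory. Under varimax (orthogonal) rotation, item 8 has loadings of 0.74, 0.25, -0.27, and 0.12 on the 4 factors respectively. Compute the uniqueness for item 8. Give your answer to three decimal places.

h² = 0.74² + 0.25² + (-0.27)² + 0.12² = 0.5476 + 0.0625 + 0.0729 + 0.0144 = 0.6974
Uniqueness u² = 1 − h² = 1 − 0.6974 = 0.3026

0.303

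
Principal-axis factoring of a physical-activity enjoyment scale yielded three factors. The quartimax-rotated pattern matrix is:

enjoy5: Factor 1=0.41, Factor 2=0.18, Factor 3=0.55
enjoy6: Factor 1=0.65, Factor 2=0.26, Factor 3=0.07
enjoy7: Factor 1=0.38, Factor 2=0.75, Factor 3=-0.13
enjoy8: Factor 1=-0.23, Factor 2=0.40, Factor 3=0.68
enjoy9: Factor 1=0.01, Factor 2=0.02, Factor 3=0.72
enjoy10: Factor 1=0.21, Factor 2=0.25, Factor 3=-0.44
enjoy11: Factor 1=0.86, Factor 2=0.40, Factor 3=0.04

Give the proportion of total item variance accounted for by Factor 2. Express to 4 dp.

0.1493

SS loadings for Factor 2 = 0.18² + 0.26² + 0.75² + 0.40² + 0.02² + 0.25² + 0.40² = 1.0454
Proportion of variance = 1.0454 / 7 = 0.1493.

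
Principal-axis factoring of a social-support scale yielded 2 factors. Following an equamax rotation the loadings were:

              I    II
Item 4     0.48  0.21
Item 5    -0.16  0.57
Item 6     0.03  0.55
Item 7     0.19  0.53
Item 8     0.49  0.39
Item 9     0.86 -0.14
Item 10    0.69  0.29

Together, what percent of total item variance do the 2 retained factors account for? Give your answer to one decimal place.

42.2%

Communalities: 0.2745, 0.3505, 0.3034, 0.3170, 0.3922, 0.7592, 0.5602; Σh² = 2.9570.
Total variance with 7 standardized items is 7, so the solution explains 2.9570/7 = 0.4224 = 42.24%.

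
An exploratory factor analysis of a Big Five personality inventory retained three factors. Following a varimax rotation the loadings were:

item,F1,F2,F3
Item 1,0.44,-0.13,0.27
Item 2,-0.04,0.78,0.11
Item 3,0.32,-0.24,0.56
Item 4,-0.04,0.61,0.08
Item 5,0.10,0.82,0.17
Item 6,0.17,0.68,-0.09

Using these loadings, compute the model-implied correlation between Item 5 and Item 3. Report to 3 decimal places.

r̂ = Σ λ_i·λ_j across factors = (0.10)(0.32) + (0.82)(-0.24) + (0.17)(0.56)
  = +0.0320 -0.1968 +0.0952 = -0.0696

-0.070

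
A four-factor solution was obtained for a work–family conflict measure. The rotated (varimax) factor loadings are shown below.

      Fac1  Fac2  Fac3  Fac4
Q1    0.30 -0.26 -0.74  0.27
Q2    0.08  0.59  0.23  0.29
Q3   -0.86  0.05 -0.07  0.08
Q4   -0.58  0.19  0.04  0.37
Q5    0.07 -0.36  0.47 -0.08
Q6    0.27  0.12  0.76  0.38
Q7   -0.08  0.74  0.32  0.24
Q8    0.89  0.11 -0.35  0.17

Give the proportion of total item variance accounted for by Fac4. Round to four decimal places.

SS loadings for Fac4 = 0.27² + 0.29² + 0.08² + 0.37² + (-0.08)² + 0.38² + 0.24² + 0.17² = 0.5376
Proportion of variance = 0.5376 / 8 = 0.0672.

0.0672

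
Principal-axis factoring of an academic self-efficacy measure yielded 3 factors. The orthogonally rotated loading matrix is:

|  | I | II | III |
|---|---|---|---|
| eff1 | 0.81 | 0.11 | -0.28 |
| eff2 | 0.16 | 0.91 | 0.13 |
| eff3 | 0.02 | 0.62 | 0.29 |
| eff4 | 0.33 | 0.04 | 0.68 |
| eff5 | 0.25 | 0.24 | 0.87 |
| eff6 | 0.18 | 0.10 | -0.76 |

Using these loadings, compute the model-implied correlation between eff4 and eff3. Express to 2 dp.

r̂ = Σ λ_i·λ_j across factors = (0.33)(0.02) + (0.04)(0.62) + (0.68)(0.29)
  = +0.0066 +0.0248 +0.1972 = 0.2286

0.23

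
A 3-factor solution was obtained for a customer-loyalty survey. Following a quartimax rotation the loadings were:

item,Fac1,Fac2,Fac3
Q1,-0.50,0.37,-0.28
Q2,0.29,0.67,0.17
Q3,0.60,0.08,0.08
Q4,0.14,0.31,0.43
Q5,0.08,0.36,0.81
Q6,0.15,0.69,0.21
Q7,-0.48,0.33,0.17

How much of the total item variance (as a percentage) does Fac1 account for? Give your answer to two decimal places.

SS loadings for Fac1 = (-0.50)² + 0.29² + 0.60² + 0.14² + 0.08² + 0.15² + (-0.48)² = 0.9730
With 7 standardized items, total variance = 7. Proportion = 0.9730/7 = 0.1390 → 13.90%.

13.90%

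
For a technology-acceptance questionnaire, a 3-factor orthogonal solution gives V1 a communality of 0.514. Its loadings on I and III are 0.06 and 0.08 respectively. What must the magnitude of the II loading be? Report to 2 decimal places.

Under orthogonal rotation h² = Σλ², so λ_II² = h² − (0.0100) = 0.514 − 0.0100 = 0.5040.
|λ| = √0.5040 = 0.7099.

0.71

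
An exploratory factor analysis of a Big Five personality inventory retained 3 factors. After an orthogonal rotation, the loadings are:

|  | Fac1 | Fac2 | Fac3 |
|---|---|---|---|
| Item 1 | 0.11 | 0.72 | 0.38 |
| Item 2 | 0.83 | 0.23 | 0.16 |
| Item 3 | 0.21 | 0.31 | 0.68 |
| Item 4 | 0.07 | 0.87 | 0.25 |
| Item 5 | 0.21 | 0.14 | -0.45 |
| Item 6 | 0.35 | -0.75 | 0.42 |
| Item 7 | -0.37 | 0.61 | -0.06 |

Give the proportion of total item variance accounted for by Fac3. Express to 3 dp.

SS loadings for Fac3 = 0.38² + 0.16² + 0.68² + 0.25² + (-0.45)² + 0.42² + (-0.06)² = 1.0774
Proportion of variance = 1.0774 / 7 = 0.1539.

0.154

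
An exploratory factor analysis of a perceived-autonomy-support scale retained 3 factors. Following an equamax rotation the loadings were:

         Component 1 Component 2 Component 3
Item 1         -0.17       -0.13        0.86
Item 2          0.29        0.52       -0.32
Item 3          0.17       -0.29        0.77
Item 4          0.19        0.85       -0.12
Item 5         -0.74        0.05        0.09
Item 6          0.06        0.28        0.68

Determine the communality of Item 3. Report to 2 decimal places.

h² = 0.17² + (-0.29)² + 0.77² = 0.0289 + 0.0841 + 0.5929 = 0.7059

0.71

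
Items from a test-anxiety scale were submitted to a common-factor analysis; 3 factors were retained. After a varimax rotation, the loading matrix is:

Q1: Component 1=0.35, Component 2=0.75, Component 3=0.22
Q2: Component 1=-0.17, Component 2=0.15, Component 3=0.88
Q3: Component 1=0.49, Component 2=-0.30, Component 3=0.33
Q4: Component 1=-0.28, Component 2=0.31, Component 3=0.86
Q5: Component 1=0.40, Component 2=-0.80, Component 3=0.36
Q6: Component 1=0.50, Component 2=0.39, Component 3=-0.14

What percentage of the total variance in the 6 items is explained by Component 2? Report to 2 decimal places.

26.05%

SS loadings for Component 2 = 0.75² + 0.15² + (-0.30)² + 0.31² + (-0.80)² + 0.39² = 1.5632
With 6 standardized items, total variance = 6. Proportion = 1.5632/6 = 0.2605 → 26.05%.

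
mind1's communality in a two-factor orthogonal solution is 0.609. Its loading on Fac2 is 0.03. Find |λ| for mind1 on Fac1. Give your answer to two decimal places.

Under orthogonal rotation h² = Σλ², so λ_Fac1² = h² − (0.0009) = 0.609 − 0.0009 = 0.6081.
|λ| = √0.6081 = 0.7798.

0.78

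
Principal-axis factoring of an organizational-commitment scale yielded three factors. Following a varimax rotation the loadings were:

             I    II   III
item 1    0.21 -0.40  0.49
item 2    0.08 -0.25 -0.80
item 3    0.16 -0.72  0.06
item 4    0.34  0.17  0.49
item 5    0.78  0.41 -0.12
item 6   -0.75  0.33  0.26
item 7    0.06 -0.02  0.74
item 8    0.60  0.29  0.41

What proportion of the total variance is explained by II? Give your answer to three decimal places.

SS loadings for II = (-0.40)² + (-0.25)² + (-0.72)² + 0.17² + 0.41² + 0.33² + (-0.02)² + 0.29² = 1.1313
Proportion of variance = 1.1313 / 8 = 0.1414.

0.141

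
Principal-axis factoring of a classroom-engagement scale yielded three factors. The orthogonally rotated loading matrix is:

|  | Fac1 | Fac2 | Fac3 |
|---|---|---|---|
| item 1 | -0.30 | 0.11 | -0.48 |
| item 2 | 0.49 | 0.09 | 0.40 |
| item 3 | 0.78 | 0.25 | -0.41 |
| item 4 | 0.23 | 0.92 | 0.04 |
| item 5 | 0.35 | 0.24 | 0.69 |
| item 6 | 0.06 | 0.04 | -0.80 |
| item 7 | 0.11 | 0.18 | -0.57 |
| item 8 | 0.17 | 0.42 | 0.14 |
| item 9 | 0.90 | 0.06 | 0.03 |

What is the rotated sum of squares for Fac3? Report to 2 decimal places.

2.02

SS loadings for Fac3 = (-0.48)² + 0.40² + (-0.41)² + 0.04² + 0.69² + (-0.80)² + (-0.57)² + 0.14² + 0.03² = 0.2304 + 0.1600 + 0.1681 + 0.0016 + 0.4761 + 0.6400 + 0.3249 + 0.0196 + 0.0009 = 2.0216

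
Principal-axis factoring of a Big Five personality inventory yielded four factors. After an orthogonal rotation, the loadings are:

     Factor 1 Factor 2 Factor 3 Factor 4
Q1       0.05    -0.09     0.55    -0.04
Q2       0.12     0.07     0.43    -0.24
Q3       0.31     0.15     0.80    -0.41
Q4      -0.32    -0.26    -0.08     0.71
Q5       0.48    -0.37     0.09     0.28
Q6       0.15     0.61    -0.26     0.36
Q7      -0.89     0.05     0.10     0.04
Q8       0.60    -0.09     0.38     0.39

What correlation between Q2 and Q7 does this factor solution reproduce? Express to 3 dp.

-0.070

r̂ = Σ λ_i·λ_j across factors = (0.12)(-0.89) + (0.07)(0.05) + (0.43)(0.10) + (-0.24)(0.04)
  = -0.1068 +0.0035 +0.0430 -0.0096 = -0.0699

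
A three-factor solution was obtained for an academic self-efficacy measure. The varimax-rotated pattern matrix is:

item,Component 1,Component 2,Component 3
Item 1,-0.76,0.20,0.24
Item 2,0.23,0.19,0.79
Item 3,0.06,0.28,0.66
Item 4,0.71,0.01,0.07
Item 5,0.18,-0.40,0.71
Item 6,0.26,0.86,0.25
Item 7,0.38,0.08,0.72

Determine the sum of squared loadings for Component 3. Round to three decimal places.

SS loadings for Component 3 = 0.24² + 0.79² + 0.66² + 0.07² + 0.71² + 0.25² + 0.72² = 0.0576 + 0.6241 + 0.4356 + 0.0049 + 0.5041 + 0.0625 + 0.5184 = 2.2072

2.207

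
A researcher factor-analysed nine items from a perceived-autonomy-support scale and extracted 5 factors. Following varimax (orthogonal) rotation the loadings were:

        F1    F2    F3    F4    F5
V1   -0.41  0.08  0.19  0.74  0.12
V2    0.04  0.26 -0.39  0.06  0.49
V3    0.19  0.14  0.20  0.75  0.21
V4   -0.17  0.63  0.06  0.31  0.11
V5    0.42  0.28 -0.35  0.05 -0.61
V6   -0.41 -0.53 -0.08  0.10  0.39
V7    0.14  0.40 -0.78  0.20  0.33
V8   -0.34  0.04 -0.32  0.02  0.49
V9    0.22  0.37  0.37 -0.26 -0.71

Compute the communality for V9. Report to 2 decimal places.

h² = 0.22² + 0.37² + 0.37² + (-0.26)² + (-0.71)² = 0.0484 + 0.1369 + 0.1369 + 0.0676 + 0.5041 = 0.8939

0.89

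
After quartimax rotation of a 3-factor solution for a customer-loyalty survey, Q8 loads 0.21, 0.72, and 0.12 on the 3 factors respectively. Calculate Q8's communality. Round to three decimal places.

h² = 0.21² + 0.72² + 0.12² = 0.0441 + 0.5184 + 0.0144 = 0.5769

0.577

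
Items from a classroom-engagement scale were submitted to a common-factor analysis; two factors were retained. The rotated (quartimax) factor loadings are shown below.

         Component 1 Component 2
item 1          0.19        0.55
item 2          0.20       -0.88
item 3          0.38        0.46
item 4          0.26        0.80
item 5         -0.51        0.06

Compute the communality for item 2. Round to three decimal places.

0.814

h² = 0.20² + (-0.88)² = 0.0400 + 0.7744 = 0.8144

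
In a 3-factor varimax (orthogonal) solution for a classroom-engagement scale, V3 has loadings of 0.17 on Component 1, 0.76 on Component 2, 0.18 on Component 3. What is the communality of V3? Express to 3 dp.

0.639

h² = 0.17² + 0.76² + 0.18² = 0.0289 + 0.5776 + 0.0324 = 0.6389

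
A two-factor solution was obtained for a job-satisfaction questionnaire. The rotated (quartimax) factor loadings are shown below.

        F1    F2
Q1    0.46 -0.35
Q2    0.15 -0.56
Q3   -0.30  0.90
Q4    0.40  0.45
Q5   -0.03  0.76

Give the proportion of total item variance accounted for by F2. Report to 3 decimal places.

SS loadings for F2 = (-0.35)² + (-0.56)² + 0.90² + 0.45² + 0.76² = 2.0262
Proportion of variance = 2.0262 / 5 = 0.4052.

0.405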